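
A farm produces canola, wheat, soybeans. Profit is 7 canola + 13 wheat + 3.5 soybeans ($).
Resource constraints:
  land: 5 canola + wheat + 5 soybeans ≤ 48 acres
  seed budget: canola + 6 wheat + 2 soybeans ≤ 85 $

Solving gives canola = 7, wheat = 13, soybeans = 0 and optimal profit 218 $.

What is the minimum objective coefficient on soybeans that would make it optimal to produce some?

9

Check each constraint at x*: land 48/48 (tight); seed budget 85/85 (tight).
Dual feasibility on the basic columns requires 5·y_land + 1·y_seed budget = 7, 1·y_land + 6·y_seed budget = 13.
→ y_land = 1 and y_seed budget = 2.
soybeans enters the basis when its profit ≥ yᵀa₃ = 1·5 + 2·2 = 9.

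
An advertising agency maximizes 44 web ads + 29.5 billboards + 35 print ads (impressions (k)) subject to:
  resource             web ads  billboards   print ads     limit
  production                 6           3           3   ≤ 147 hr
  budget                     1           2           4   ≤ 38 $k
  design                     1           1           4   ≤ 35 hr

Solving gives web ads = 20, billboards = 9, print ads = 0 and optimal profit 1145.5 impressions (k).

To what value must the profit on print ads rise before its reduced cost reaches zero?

At the optimum: production uses 147 of 147 (binding); budget uses 38 of 38 (binding); design uses 29 of 35 (slack = 6).
Slack constraints have shadow price 0 (complementary slackness).
From A_Bᵀ y = c: 6·y_production + 1·y_budget = 44; 3·y_production + 2·y_budget = 29.5.
→ y_production = 6.5 and y_budget = 5.
print ads enters the basis when its profit ≥ yᵀa₃ = 6.5·3 + 5·4 = 39.5.

39.5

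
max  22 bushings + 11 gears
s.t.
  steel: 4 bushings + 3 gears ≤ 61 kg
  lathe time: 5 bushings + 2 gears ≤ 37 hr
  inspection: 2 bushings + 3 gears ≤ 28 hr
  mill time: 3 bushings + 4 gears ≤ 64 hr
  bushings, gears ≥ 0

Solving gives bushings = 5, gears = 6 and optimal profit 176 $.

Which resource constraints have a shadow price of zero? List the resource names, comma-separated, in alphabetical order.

mill time, steel

steel: 38/61 (slack 23)
lathe time: 37/37 (binding)
inspection: 28/28 (binding)
mill time: 39/64 (slack 25)
By complementary slackness, a constraint with positive slack has shadow price 0 → mill time, steel.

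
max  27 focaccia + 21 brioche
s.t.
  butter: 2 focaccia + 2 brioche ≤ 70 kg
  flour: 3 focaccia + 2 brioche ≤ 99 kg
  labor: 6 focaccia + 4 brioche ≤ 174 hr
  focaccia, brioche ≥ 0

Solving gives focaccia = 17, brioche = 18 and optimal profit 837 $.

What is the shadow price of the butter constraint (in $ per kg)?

4.5

Binding: butter and labor. Non-binding: flour (12 unused).
Slack constraints have shadow price 0 (complementary slackness).
From A_Bᵀ y = c: 2·y_butter + 6·y_labor = 27; 2·y_butter + 4·y_labor = 21.
This yields shadow prices y_butter = 4.5, y_labor = 3.
Shadow price of butter = 4.5.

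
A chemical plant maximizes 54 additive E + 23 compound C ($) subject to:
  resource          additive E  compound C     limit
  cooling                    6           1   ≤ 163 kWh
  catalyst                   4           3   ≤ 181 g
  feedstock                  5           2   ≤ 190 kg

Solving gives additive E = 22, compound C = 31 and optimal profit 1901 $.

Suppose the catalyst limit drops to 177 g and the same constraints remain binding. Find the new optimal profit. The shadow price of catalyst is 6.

Δb = -4, so new z* = 1901 + (6)·(-4) = 1901 − 24 = 1877.

1877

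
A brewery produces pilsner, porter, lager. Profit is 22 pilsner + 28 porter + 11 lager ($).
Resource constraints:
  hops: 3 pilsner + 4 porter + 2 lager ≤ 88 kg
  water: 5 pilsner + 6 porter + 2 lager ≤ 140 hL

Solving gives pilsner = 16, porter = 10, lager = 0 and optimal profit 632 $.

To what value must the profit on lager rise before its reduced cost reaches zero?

At the optimum: hops uses 88 of 88 (binding); water uses 140 of 140 (binding).
From A_Bᵀ y = c: 3·y_hops + 5·y_water = 22; 4·y_hops + 6·y_water = 28.
This yields shadow prices y_hops = 4, y_water = 2.
lager enters the basis when its profit ≥ yᵀa₃ = 4·2 + 2·2 = 12.

12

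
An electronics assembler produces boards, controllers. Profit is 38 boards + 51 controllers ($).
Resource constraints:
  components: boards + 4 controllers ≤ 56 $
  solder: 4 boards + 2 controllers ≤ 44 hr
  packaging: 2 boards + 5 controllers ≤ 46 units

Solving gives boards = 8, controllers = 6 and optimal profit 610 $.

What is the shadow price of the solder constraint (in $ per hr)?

5.5

Binding: solder and packaging. Non-binding: components (24 unused).
Slack constraints have shadow price 0 (complementary slackness).
From A_Bᵀ y = c: 4·y_solder + 2·y_packaging = 38; 2·y_solder + 5·y_packaging = 51.
Solving: y_solder = 5.5, y_packaging = 8.
Shadow price of solder = 5.5.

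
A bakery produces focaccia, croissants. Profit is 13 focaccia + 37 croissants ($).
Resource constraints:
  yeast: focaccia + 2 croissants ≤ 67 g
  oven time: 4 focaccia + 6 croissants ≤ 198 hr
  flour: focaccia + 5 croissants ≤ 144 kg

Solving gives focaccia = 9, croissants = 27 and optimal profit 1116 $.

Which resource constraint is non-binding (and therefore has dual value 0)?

yeast: 63/67 (slack 4)
oven time: 198/198 (binding)
flour: 144/144 (binding)
By complementary slackness, a constraint with positive slack has shadow price 0 → yeast.

yeast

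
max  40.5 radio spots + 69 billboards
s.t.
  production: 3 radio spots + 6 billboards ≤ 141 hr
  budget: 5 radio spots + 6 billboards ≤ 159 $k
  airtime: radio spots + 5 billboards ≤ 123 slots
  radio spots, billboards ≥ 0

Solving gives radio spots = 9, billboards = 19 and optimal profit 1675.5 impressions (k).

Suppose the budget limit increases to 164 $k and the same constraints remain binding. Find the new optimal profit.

1690.5

Binding: production and budget. Non-binding: airtime (19 unused).
Since airtime is not tight, its dual is 0.
From A_Bᵀ y = c: 3·y_production + 5·y_budget = 40.5; 6·y_production + 6·y_budget = 69.
Solving: y_production = 8.5, y_budget = 3.
Δz = y_budget·Δb = 3 × (5) = 15, so new z* = 1675.5 + 15 = 1690.5.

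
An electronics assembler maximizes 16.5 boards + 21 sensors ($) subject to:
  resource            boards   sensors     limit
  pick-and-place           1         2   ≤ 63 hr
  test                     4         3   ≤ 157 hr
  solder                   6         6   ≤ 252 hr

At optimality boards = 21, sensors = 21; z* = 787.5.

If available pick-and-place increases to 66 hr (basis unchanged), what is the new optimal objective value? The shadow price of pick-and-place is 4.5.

801

Δb = 3, so new z* = 787.5 + (4.5)·(3) = 787.5 + 13.5 = 801.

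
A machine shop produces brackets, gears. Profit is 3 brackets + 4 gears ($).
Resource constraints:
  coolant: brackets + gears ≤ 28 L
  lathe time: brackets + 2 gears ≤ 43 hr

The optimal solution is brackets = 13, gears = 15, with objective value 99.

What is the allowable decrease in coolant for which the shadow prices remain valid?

Binding constraints: coolant, lathe time. The basis is B = [[1,1],[1,2]] with det 1.
Per unit decrease in coolant, x* moves by d = (-2, 1).
The basis stays optimal until brackets reaches 0; allowable decrease = 6.5 L.

6.5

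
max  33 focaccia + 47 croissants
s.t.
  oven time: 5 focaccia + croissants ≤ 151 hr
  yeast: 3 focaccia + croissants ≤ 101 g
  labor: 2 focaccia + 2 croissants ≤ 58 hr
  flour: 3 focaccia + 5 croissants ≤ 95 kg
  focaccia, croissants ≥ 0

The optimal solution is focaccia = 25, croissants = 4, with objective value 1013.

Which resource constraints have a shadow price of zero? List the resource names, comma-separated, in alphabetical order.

oven time, yeast

oven time: 129/151 (slack 22)
yeast: 79/101 (slack 22)
labor: 58/58 (binding)
flour: 95/95 (binding)
By complementary slackness, a constraint with positive slack has shadow price 0 → oven time, yeast.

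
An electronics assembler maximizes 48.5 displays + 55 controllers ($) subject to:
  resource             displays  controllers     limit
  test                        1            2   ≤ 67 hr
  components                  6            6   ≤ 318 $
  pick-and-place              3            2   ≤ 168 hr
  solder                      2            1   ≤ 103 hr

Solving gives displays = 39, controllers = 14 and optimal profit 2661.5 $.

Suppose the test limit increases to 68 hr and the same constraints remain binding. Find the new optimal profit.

2668

Binding: test and components. Non-binding: pick-and-place (23 unused), solder (11 unused).
Slack constraints have shadow price 0 (complementary slackness).
The binding rows give the dual system: 1·y_test + 6·y_components = 48.5 and 2·y_test + 6·y_components = 55.
Solving: y_test = 6.5, y_components = 7.
Δz = y_test·Δb = 6.5 × (1) = 6.5, so new z* = 2661.5 + 6.5 = 2668.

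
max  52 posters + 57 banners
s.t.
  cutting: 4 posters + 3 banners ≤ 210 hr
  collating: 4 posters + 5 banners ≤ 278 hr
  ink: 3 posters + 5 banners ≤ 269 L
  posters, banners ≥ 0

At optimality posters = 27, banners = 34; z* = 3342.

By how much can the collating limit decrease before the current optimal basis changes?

68

Binding constraints: cutting, collating. The basis is B = [[4,3],[4,5]] with det 8.
Per unit decrease in collating, x* moves by d = (0.375, -0.5).
The basis stays optimal until banners reaches 0; allowable decrease = 68 hr.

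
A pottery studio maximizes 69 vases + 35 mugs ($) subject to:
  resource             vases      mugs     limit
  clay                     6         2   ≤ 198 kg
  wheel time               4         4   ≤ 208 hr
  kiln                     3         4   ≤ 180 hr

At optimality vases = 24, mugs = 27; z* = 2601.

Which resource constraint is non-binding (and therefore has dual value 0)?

wheel time

clay: 198/198 (binding)
wheel time: 204/208 (slack 4)
kiln: 180/180 (binding)
By complementary slackness, a constraint with positive slack has shadow price 0 → wheel time.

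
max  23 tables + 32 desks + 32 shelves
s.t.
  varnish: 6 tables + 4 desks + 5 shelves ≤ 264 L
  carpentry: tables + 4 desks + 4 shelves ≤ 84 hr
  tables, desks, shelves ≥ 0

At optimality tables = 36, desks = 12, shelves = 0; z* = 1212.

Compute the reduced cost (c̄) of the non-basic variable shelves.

At the optimum: varnish uses 264 of 264 (binding); carpentry uses 84 of 84 (binding).
The binding rows give the dual system: 6·y_varnish + 1·y_carpentry = 23 and 4·y_varnish + 4·y_carpentry = 32.
→ y_varnish = 3 and y_carpentry = 5.
Reduced cost of shelves: c₃ − yᵀa₃ = 32 − (3·5 + 5·4) = 32 − 35 = -3.

-3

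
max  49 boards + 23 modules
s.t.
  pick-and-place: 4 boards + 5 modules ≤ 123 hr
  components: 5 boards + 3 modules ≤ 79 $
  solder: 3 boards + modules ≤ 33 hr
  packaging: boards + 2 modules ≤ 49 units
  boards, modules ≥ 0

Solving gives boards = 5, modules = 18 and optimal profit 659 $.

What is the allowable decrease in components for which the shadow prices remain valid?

24

Binding constraints: components, solder. The basis is B = [[5,3],[3,1]] with det -4.
Per unit decrease in components, x* moves by d = (0.25, -0.75).
The basis stays optimal until modules reaches 0; allowable decrease = 24 $.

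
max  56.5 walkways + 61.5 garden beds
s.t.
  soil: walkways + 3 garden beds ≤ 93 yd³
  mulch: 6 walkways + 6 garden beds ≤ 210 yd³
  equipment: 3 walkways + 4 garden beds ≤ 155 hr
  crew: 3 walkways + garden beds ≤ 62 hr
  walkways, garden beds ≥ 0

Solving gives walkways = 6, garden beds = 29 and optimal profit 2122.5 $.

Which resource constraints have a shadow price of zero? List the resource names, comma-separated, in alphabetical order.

soil: 93/93 (binding)
mulch: 210/210 (binding)
equipment: 134/155 (slack 21)
crew: 47/62 (slack 15)
By complementary slackness, a constraint with positive slack has shadow price 0 → crew, equipment.

crew, equipment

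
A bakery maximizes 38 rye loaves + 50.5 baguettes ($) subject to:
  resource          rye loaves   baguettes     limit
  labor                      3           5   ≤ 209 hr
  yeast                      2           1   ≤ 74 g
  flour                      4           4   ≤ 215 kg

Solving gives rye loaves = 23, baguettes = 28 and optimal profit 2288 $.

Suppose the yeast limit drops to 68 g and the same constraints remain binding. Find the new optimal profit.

Check each constraint at x*: labor 209/209 (tight); yeast 74/74 (tight); flour 204/215 (slack 11).
Since flour is not tight, its dual is 0.
Dual feasibility on the basic columns requires 3·y_labor + 2·y_yeast = 38, 5·y_labor + 1·y_yeast = 50.5.
Solving: y_labor = 9, y_yeast = 5.5.
Δz = y_yeast·Δb = 5.5 × (-6) = -33, so new z* = 2288 − 33 = 2255.

2255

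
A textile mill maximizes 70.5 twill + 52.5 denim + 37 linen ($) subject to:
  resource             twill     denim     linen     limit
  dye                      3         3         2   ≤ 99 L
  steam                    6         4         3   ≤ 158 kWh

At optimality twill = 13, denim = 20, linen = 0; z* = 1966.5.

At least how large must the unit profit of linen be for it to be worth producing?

Both dye and steam are binding at x*.
Dual feasibility on the basic columns requires 3·y_dye + 6·y_steam = 70.5, 3·y_dye + 4·y_steam = 52.5.
This yields shadow prices y_dye = 5.5, y_steam = 9.
linen enters the basis when its profit ≥ yᵀa₃ = 5.5·2 + 9·3 = 38.

38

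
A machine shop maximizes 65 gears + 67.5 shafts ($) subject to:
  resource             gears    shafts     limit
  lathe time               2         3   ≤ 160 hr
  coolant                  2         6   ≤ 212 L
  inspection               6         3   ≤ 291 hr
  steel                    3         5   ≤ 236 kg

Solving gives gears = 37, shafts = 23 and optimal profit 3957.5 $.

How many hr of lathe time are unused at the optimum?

17

lathe time used = 2·37 + 3·23 = 143; slack = 160 − 143 = 17.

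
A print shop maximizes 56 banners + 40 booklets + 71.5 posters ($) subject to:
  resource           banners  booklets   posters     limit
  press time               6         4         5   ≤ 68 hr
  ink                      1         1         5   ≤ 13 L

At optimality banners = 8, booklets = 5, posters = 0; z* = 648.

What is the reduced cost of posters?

-8.5

Both press time and ink are binding at x*.
Dual feasibility on the basic columns requires 6·y_press time + 1·y_ink = 56, 4·y_press time + 1·y_ink = 40.
This yields shadow prices y_press time = 8, y_ink = 8.
Reduced cost of posters: c₃ − yᵀa₃ = 71.5 − (8·5 + 8·5) = 71.5 − 80 = -8.5.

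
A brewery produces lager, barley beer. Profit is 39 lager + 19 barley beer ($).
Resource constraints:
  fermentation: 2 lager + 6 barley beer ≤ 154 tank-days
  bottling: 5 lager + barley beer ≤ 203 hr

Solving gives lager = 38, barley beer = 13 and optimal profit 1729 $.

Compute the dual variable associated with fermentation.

2

Check each constraint at x*: fermentation 154/154 (tight); bottling 203/203 (tight).
From A_Bᵀ y = c: 2·y_fermentation + 5·y_bottling = 39; 6·y_fermentation + 1·y_bottling = 19.
This yields shadow prices y_fermentation = 2, y_bottling = 7.
Shadow price of fermentation = 2.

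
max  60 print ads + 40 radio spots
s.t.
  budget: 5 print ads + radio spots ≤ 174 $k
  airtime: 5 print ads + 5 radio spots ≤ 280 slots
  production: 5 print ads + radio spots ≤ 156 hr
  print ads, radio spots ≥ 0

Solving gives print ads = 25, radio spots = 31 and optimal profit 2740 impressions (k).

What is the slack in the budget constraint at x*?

budget used = 5·25 + 1·31 = 156; slack = 174 − 156 = 18.

18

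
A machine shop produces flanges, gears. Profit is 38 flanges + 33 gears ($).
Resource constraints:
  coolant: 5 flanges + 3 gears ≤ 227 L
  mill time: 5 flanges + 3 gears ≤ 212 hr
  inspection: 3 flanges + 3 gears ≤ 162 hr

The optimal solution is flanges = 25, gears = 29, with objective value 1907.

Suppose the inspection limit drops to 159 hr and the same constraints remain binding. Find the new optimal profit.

Binding: mill time and inspection. Non-binding: coolant (15 unused).
By complementary slackness, y = 0 for the non-binding constraint.
The binding rows give the dual system: 5·y_mill time + 3·y_inspection = 38 and 3·y_mill time + 3·y_inspection = 33.
This yields shadow prices y_mill time = 2.5, y_inspection = 8.5.
Δz = y_inspection·Δb = 8.5 × (-3) = -25.5, so new z* = 1907 − 25.5 = 1881.5.

1881.5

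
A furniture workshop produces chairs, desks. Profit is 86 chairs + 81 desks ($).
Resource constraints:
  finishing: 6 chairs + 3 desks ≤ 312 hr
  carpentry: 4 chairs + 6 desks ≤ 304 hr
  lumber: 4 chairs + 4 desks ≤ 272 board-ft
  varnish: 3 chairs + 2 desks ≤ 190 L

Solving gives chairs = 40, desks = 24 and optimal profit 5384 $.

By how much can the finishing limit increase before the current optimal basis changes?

Binding constraints: finishing, carpentry. The basis is B = [[6,3],[4,6]] with det 24.
Per unit increase in finishing, x* moves by d = (0.25, -0.1667).
The basis stays optimal until lumber becomes binding; allowable increase = 48 hr.

48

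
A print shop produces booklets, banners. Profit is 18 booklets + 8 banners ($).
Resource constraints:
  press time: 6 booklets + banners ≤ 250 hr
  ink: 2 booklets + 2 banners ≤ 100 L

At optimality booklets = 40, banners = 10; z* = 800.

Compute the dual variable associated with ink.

Check each constraint at x*: press time 250/250 (tight); ink 100/100 (tight).
The binding rows give the dual system: 6·y_press time + 2·y_ink = 18 and 1·y_press time + 2·y_ink = 8.
This yields shadow prices y_press time = 2, y_ink = 3.
Shadow price of ink = 3.

3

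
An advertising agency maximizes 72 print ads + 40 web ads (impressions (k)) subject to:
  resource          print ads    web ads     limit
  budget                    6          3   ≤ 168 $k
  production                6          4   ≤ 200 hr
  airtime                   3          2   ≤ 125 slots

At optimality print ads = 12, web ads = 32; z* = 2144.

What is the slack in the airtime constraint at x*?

airtime used = 3·12 + 2·32 = 100; slack = 125 − 100 = 25.

25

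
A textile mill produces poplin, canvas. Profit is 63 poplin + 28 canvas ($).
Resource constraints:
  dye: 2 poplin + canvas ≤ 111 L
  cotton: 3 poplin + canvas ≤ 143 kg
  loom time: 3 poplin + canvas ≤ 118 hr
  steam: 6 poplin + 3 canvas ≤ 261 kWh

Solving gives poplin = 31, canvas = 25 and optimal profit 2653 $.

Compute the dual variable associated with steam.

7

Check each constraint at x*: dye 87/111 (slack 24); cotton 118/143 (slack 25); loom time 118/118 (tight); steam 261/261 (tight).
Slack constraints have shadow price 0 (complementary slackness).
From A_Bᵀ y = c: 3·y_loom time + 6·y_steam = 63; 1·y_loom time + 3·y_steam = 28.
Solving: y_loom time = 7, y_steam = 7.
Shadow price of steam = 7.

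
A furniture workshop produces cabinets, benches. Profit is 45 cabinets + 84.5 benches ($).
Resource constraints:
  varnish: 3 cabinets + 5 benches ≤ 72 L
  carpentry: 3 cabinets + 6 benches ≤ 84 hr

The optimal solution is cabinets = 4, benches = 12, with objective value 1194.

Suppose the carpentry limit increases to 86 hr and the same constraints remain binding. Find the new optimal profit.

1213

Check each constraint at x*: varnish 72/72 (tight); carpentry 84/84 (tight).
Dual feasibility on the basic columns requires 3·y_varnish + 3·y_carpentry = 45, 5·y_varnish + 6·y_carpentry = 84.5.
→ y_varnish = 5.5 and y_carpentry = 9.5.
Δz = y_carpentry·Δb = 9.5 × (2) = 19, so new z* = 1194 + 19 = 1213.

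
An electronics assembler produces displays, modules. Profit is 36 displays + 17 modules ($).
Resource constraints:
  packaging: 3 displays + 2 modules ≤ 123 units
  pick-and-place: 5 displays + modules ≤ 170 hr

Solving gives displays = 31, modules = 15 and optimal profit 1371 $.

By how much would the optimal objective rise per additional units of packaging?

7

Check each constraint at x*: packaging 123/123 (tight); pick-and-place 170/170 (tight).
Dual feasibility on the basic columns requires 3·y_packaging + 5·y_pick-and-place = 36, 2·y_packaging + 1·y_pick-and-place = 17.
→ y_packaging = 7 and y_pick-and-place = 3.
Shadow price of packaging = 7.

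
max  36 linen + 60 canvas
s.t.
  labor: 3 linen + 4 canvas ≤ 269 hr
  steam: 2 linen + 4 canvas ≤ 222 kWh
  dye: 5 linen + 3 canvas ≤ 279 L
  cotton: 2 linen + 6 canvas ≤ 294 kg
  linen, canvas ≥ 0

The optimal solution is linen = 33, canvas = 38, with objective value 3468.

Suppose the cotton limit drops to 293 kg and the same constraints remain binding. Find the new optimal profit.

Check each constraint at x*: labor 251/269 (slack 18); steam 218/222 (slack 4); dye 279/279 (tight); cotton 294/294 (tight).
By complementary slackness, y = 0 for the non-binding constraints.
The binding rows give the dual system: 5·y_dye + 2·y_cotton = 36 and 3·y_dye + 6·y_cotton = 60.
Solving: y_dye = 4, y_cotton = 8.
Δz = y_cotton·Δb = 8 × (-1) = -8, so new z* = 3468 − 8 = 3460.

3460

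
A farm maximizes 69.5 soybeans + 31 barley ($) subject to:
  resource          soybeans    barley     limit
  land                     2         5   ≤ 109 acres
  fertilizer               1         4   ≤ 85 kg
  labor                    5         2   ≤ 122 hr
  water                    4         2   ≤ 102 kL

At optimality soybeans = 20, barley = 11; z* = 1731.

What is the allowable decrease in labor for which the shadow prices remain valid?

1.75

Binding constraints: labor, water. The basis is B = [[5,2],[4,2]] with det 2.
Per unit decrease in labor, x* moves by d = (-1, 2).
The basis stays optimal until land becomes binding; allowable decrease = 1.75 hr.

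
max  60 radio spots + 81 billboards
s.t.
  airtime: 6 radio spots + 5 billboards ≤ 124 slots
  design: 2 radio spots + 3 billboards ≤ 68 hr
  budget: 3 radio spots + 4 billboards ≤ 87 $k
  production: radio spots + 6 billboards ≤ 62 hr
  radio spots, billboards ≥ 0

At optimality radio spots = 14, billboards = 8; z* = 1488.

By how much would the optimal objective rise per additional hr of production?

6

Check each constraint at x*: airtime 124/124 (tight); design 52/68 (slack 16); budget 74/87 (slack 13); production 62/62 (tight).
By complementary slackness, y = 0 for the non-binding constraints.
The binding rows give the dual system: 6·y_airtime + 1·y_production = 60 and 5·y_airtime + 6·y_production = 81.
→ y_airtime = 9 and y_production = 6.
Shadow price of production = 6.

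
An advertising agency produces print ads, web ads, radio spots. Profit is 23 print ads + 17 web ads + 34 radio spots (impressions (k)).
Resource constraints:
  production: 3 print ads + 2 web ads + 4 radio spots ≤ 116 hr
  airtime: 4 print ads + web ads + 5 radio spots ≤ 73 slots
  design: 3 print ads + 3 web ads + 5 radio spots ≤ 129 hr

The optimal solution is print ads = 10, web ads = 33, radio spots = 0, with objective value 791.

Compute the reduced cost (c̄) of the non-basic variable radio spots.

At the optimum: production uses 96 of 116 (slack = 20); airtime uses 73 of 73 (binding); design uses 129 of 129 (binding).
Since production is not tight, its dual is 0.
From A_Bᵀ y = c: 4·y_airtime + 3·y_design = 23; 1·y_airtime + 3·y_design = 17.
This yields shadow prices y_airtime = 2, y_design = 5.
Reduced cost of radio spots: c₃ − yᵀa₃ = 34 − (2·5 + 5·5) = 34 − 35 = -1.

-1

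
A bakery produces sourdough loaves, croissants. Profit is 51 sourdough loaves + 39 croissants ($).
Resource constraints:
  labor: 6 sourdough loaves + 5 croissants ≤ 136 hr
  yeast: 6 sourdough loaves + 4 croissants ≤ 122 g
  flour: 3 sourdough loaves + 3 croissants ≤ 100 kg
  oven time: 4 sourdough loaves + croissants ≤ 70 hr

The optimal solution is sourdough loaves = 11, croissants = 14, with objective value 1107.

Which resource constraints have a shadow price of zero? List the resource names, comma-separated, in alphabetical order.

flour, oven time

labor: 136/136 (binding)
yeast: 122/122 (binding)
flour: 75/100 (slack 25)
oven time: 58/70 (slack 12)
By complementary slackness, a constraint with positive slack has shadow price 0 → flour, oven time.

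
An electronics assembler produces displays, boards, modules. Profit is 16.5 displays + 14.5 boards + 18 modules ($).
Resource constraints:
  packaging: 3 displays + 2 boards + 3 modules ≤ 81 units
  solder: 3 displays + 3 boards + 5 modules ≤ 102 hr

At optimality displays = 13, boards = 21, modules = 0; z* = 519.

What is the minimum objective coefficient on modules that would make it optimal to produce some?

At the optimum: packaging uses 81 of 81 (binding); solder uses 102 of 102 (binding).
The binding rows give the dual system: 3·y_packaging + 3·y_solder = 16.5 and 2·y_packaging + 3·y_solder = 14.5.
This yields shadow prices y_packaging = 2, y_solder = 3.5.
modules enters the basis when its profit ≥ yᵀa₃ = 2·3 + 3.5·5 = 23.5.

23.5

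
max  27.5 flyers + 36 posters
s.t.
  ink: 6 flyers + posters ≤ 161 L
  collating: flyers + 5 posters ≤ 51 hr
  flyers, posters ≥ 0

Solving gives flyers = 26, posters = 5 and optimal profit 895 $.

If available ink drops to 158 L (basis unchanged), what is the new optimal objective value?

Check each constraint at x*: ink 161/161 (tight); collating 51/51 (tight).
From A_Bᵀ y = c: 6·y_ink + 1·y_collating = 27.5; 1·y_ink + 5·y_collating = 36.
Solving: y_ink = 3.5, y_collating = 6.5.
Δz = y_ink·Δb = 3.5 × (-3) = -10.5, so new z* = 895 − 10.5 = 884.5.

884.5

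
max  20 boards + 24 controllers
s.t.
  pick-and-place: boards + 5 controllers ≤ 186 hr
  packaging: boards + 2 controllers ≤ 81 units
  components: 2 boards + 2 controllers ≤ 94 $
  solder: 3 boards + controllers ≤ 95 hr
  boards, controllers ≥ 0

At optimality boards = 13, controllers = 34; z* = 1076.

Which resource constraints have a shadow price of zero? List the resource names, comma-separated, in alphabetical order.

pick-and-place: 183/186 (slack 3)
packaging: 81/81 (binding)
components: 94/94 (binding)
solder: 73/95 (slack 22)
By complementary slackness, a constraint with positive slack has shadow price 0 → pick-and-place, solder.

pick-and-place, solder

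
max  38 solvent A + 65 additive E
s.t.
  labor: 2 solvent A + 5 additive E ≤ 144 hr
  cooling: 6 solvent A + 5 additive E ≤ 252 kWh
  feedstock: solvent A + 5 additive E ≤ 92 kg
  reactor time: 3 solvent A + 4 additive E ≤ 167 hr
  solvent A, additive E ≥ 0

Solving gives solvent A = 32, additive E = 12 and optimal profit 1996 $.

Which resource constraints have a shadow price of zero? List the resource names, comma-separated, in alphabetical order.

labor: 124/144 (slack 20)
cooling: 252/252 (binding)
feedstock: 92/92 (binding)
reactor time: 144/167 (slack 23)
By complementary slackness, a constraint with positive slack has shadow price 0 → labor, reactor time.

labor, reactor time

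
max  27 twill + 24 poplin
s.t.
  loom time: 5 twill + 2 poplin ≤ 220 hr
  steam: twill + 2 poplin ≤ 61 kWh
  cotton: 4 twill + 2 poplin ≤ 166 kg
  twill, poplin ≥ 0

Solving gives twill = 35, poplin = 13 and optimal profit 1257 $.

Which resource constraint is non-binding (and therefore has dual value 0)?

loom time

loom time: 201/220 (slack 19)
steam: 61/61 (binding)
cotton: 166/166 (binding)
By complementary slackness, a constraint with positive slack has shadow price 0 → loom time.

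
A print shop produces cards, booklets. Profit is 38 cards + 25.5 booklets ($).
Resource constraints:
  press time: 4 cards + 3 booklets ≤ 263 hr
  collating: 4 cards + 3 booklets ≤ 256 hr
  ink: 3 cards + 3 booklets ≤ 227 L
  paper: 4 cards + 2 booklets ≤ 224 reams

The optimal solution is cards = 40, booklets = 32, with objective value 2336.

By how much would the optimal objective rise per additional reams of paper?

3

Binding: collating and paper. Non-binding: press time (7 unused), ink (11 unused).
Slack constraints have shadow price 0 (complementary slackness).
The binding rows give the dual system: 4·y_collating + 4·y_paper = 38 and 3·y_collating + 2·y_paper = 25.5.
Solving: y_collating = 6.5, y_paper = 3.
Shadow price of paper = 3.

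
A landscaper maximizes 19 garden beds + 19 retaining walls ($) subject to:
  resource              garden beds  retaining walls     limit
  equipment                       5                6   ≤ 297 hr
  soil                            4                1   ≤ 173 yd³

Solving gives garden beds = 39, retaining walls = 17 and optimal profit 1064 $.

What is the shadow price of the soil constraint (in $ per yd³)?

At the optimum: equipment uses 297 of 297 (binding); soil uses 173 of 173 (binding).
The binding rows give the dual system: 5·y_equipment + 4·y_soil = 19 and 6·y_equipment + 1·y_soil = 19.
→ y_equipment = 3 and y_soil = 1.
Shadow price of soil = 1.

1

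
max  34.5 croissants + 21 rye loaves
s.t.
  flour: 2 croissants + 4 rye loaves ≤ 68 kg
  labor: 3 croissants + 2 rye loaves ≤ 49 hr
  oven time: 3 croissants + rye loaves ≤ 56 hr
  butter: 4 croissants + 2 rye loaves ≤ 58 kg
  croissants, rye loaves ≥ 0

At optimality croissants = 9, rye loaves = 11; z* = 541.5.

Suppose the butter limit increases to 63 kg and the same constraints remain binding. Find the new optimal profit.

At the optimum: flour uses 62 of 68 (slack = 6); labor uses 49 of 49 (binding); oven time uses 38 of 56 (slack = 18); butter uses 58 of 58 (binding).
Since flour, oven time are not tight, their duals are 0.
From A_Bᵀ y = c: 3·y_labor + 4·y_butter = 34.5; 2·y_labor + 2·y_butter = 21.
This yields shadow prices y_labor = 7.5, y_butter = 3.
Δz = y_butter·Δb = 3 × (5) = 15, so new z* = 541.5 + 15 = 556.5.

556.5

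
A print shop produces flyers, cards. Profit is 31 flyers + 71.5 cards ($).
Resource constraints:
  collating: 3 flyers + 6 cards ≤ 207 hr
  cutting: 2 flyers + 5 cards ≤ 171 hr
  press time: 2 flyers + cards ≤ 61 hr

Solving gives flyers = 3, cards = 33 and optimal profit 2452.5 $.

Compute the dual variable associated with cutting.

9.5

At the optimum: collating uses 207 of 207 (binding); cutting uses 171 of 171 (binding); press time uses 39 of 61 (slack = 22).
Slack constraints have shadow price 0 (complementary slackness).
Dual feasibility on the basic columns requires 3·y_collating + 2·y_cutting = 31, 6·y_collating + 5·y_cutting = 71.5.
Solving: y_collating = 4, y_cutting = 9.5.
Shadow price of cutting = 9.5.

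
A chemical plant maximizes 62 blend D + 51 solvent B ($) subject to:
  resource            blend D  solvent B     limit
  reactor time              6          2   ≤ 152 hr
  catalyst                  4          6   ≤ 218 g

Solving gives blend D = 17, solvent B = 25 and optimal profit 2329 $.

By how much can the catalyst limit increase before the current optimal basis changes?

Binding constraints: reactor time, catalyst. The basis is B = [[6,2],[4,6]] with det 28.
Per unit increase in catalyst, x* moves by d = (-0.0714, 0.2143).
The basis stays optimal until blend D reaches 0; allowable increase = 238 g.

238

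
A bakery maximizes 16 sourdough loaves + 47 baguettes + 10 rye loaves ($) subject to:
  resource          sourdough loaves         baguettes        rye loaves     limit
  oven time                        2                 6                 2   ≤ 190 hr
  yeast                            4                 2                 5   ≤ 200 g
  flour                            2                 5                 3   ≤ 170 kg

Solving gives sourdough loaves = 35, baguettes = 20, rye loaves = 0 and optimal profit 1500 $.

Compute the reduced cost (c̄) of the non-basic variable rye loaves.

-7

Binding: oven time and flour. Non-binding: yeast (20 unused).
Slack constraints have shadow price 0 (complementary slackness).
Dual feasibility on the basic columns requires 2·y_oven time + 2·y_flour = 16, 6·y_oven time + 5·y_flour = 47.
→ y_oven time = 7 and y_flour = 1.
Reduced cost of rye loaves: c₃ − yᵀa₃ = 10 − (7·2 + 1·3) = 10 − 17 = -7.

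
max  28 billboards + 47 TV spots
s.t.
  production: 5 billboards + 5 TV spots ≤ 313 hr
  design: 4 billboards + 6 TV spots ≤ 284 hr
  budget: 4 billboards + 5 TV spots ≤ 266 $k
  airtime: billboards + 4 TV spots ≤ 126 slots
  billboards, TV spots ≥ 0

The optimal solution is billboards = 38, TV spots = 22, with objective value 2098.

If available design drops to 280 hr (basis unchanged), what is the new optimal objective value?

Check each constraint at x*: production 300/313 (slack 13); design 284/284 (tight); budget 262/266 (slack 4); airtime 126/126 (tight).
By complementary slackness, y = 0 for the non-binding constraints.
The binding rows give the dual system: 4·y_design + 1·y_airtime = 28 and 6·y_design + 4·y_airtime = 47.
Solving: y_design = 6.5, y_airtime = 2.
Δz = y_design·Δb = 6.5 × (-4) = -26, so new z* = 2098 − 26 = 2072.

2072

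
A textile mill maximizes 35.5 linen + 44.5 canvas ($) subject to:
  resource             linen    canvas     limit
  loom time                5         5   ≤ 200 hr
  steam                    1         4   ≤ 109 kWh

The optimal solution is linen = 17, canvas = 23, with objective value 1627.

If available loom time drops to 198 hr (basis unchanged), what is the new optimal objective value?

Check each constraint at x*: loom time 200/200 (tight); steam 109/109 (tight).
From A_Bᵀ y = c: 5·y_loom time + 1·y_steam = 35.5; 5·y_loom time + 4·y_steam = 44.5.
This yields shadow prices y_loom time = 6.5, y_steam = 3.
Δz = y_loom time·Δb = 6.5 × (-2) = -13, so new z* = 1627 − 13 = 1614.

1614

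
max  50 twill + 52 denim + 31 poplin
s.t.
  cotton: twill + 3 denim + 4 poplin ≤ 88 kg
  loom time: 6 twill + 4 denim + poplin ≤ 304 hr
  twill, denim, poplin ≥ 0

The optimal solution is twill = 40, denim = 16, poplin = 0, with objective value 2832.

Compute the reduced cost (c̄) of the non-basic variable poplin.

At the optimum: cotton uses 88 of 88 (binding); loom time uses 304 of 304 (binding).
Dual feasibility on the basic columns requires 1·y_cotton + 6·y_loom time = 50, 3·y_cotton + 4·y_loom time = 52.
This yields shadow prices y_cotton = 8, y_loom time = 7.
Reduced cost of poplin: c₃ − yᵀa₃ = 31 − (8·4 + 7·1) = 31 − 39 = -8.

-8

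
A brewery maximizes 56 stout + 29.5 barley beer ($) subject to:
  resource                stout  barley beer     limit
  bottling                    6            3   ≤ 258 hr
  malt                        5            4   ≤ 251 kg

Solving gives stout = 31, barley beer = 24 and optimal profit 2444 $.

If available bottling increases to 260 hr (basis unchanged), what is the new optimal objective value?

2461

Check each constraint at x*: bottling 258/258 (tight); malt 251/251 (tight).
The binding rows give the dual system: 6·y_bottling + 5·y_malt = 56 and 3·y_bottling + 4·y_malt = 29.5.
This yields shadow prices y_bottling = 8.5, y_malt = 1.
Δz = y_bottling·Δb = 8.5 × (2) = 17, so new z* = 2444 + 17 = 2461.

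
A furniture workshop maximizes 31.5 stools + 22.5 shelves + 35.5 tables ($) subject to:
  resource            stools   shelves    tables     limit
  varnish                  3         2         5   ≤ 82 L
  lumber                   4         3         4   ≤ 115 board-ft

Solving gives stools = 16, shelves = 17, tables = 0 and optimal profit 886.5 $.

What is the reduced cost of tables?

-5

At the optimum: varnish uses 82 of 82 (binding); lumber uses 115 of 115 (binding).
From A_Bᵀ y = c: 3·y_varnish + 4·y_lumber = 31.5; 2·y_varnish + 3·y_lumber = 22.5.
Solving: y_varnish = 4.5, y_lumber = 4.5.
Reduced cost of tables: c₃ − yᵀa₃ = 35.5 − (4.5·5 + 4.5·4) = 35.5 − 40.5 = -5.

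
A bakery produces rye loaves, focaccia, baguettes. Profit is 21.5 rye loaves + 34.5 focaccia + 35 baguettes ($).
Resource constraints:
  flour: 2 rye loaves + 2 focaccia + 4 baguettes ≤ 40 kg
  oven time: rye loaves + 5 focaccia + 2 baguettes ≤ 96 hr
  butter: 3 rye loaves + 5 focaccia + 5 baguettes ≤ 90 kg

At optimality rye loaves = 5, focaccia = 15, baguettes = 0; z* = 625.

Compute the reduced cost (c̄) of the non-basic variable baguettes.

Check each constraint at x*: flour 40/40 (tight); oven time 80/96 (slack 16); butter 90/90 (tight).
By complementary slackness, y = 0 for the non-binding constraint.
The binding rows give the dual system: 2·y_flour + 3·y_butter = 21.5 and 2·y_flour + 5·y_butter = 34.5.
This yields shadow prices y_flour = 1, y_butter = 6.5.
Reduced cost of baguettes: c₃ − yᵀa₃ = 35 − (1·4 + 6.5·5) = 35 − 36.5 = -1.5.

-1.5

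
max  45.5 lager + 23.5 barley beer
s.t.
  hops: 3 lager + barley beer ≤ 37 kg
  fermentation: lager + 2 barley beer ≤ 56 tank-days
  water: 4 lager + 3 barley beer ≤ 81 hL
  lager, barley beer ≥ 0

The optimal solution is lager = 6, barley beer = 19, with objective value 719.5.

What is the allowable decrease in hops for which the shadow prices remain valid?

10

Binding constraints: hops, water. The basis is B = [[3,1],[4,3]] with det 5.
Per unit decrease in hops, x* moves by d = (-0.6, 0.8).
The basis stays optimal until lager reaches 0; allowable decrease = 10 kg.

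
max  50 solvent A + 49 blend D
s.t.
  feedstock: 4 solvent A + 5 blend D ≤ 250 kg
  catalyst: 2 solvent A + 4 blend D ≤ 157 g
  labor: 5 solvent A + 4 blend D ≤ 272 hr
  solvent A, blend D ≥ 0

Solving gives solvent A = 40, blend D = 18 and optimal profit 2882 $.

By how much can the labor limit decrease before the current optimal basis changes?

Binding constraints: feedstock, labor. The basis is B = [[4,5],[5,4]] with det -9.
Per unit decrease in labor, x* moves by d = (-0.5556, 0.4444).
The basis stays optimal until catalyst becomes binding; allowable decrease = 7.5 hr.

7.5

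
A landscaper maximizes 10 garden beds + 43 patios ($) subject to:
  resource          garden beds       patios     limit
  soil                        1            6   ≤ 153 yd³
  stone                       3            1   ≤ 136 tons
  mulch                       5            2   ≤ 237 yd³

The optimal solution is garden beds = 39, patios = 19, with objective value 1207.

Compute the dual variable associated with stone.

Binding: soil and stone. Non-binding: mulch (4 unused).
Since mulch is not tight, its dual is 0.
From A_Bᵀ y = c: 1·y_soil + 3·y_stone = 10; 6·y_soil + 1·y_stone = 43.
This yields shadow prices y_soil = 7, y_stone = 1.
Shadow price of stone = 1.

1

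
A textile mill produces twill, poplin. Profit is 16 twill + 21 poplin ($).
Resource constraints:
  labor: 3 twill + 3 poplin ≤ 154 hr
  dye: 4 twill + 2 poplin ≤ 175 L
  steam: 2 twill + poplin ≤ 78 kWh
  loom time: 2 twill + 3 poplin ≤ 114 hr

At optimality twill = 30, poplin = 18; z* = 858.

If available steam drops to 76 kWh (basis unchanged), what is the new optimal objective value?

855

At the optimum: labor uses 144 of 154 (slack = 10); dye uses 156 of 175 (slack = 19); steam uses 78 of 78 (binding); loom time uses 114 of 114 (binding).
By complementary slackness, y = 0 for the non-binding constraints.
The binding rows give the dual system: 2·y_steam + 2·y_loom time = 16 and 1·y_steam + 3·y_loom time = 21.
This yields shadow prices y_steam = 1.5, y_loom time = 6.5.
Δz = y_steam·Δb = 1.5 × (-2) = -3, so new z* = 858 − 3 = 855.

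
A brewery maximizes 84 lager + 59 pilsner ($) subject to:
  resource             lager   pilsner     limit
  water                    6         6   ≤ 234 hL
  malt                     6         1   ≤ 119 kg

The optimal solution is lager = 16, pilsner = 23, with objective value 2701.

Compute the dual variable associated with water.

Check each constraint at x*: water 234/234 (tight); malt 119/119 (tight).
Dual feasibility on the basic columns requires 6·y_water + 6·y_malt = 84, 6·y_water + 1·y_malt = 59.
Solving: y_water = 9, y_malt = 5.
Shadow price of water = 9.

9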